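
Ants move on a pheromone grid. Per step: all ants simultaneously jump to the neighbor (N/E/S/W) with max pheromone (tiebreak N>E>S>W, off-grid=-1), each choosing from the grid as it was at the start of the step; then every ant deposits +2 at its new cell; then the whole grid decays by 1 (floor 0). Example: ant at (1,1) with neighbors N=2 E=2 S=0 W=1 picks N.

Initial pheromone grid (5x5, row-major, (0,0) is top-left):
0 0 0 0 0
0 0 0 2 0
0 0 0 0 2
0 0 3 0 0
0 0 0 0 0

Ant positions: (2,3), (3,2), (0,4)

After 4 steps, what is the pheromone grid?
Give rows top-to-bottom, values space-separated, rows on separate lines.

After step 1: ants at (1,3),(2,2),(1,4)
  0 0 0 0 0
  0 0 0 3 1
  0 0 1 0 1
  0 0 2 0 0
  0 0 0 0 0
After step 2: ants at (1,4),(3,2),(1,3)
  0 0 0 0 0
  0 0 0 4 2
  0 0 0 0 0
  0 0 3 0 0
  0 0 0 0 0
After step 3: ants at (1,3),(2,2),(1,4)
  0 0 0 0 0
  0 0 0 5 3
  0 0 1 0 0
  0 0 2 0 0
  0 0 0 0 0
After step 4: ants at (1,4),(3,2),(1,3)
  0 0 0 0 0
  0 0 0 6 4
  0 0 0 0 0
  0 0 3 0 0
  0 0 0 0 0

0 0 0 0 0
0 0 0 6 4
0 0 0 0 0
0 0 3 0 0
0 0 0 0 0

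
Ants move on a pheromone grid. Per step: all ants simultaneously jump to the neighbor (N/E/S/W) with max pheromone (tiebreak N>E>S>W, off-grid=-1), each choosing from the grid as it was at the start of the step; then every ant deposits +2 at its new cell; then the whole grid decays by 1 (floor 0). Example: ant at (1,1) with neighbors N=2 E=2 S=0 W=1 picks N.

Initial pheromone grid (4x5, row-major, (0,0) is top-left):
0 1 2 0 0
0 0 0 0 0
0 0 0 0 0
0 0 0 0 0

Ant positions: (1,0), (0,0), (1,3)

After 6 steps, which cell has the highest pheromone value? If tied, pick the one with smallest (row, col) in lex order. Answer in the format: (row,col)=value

Step 1: ant0:(1,0)->N->(0,0) | ant1:(0,0)->E->(0,1) | ant2:(1,3)->N->(0,3)
  grid max=2 at (0,1)
Step 2: ant0:(0,0)->E->(0,1) | ant1:(0,1)->E->(0,2) | ant2:(0,3)->W->(0,2)
  grid max=4 at (0,2)
Step 3: ant0:(0,1)->E->(0,2) | ant1:(0,2)->W->(0,1) | ant2:(0,2)->W->(0,1)
  grid max=6 at (0,1)
Step 4: ant0:(0,2)->W->(0,1) | ant1:(0,1)->E->(0,2) | ant2:(0,1)->E->(0,2)
  grid max=8 at (0,2)
Step 5: ant0:(0,1)->E->(0,2) | ant1:(0,2)->W->(0,1) | ant2:(0,2)->W->(0,1)
  grid max=10 at (0,1)
Step 6: ant0:(0,2)->W->(0,1) | ant1:(0,1)->E->(0,2) | ant2:(0,1)->E->(0,2)
  grid max=12 at (0,2)
Final grid:
  0 11 12 0 0
  0 0 0 0 0
  0 0 0 0 0
  0 0 0 0 0
Max pheromone 12 at (0,2)

Answer: (0,2)=12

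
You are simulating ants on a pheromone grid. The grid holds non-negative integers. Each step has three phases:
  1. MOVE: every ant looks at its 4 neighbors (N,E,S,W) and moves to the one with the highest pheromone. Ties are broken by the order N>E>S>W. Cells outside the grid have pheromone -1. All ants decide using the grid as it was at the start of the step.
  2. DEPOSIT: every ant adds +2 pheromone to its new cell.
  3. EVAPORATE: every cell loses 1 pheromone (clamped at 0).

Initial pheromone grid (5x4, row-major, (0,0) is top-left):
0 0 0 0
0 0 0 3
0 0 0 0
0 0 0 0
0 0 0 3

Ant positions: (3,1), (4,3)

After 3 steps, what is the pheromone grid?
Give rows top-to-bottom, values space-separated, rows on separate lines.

After step 1: ants at (2,1),(3,3)
  0 0 0 0
  0 0 0 2
  0 1 0 0
  0 0 0 1
  0 0 0 2
After step 2: ants at (1,1),(4,3)
  0 0 0 0
  0 1 0 1
  0 0 0 0
  0 0 0 0
  0 0 0 3
After step 3: ants at (0,1),(3,3)
  0 1 0 0
  0 0 0 0
  0 0 0 0
  0 0 0 1
  0 0 0 2

0 1 0 0
0 0 0 0
0 0 0 0
0 0 0 1
0 0 0 2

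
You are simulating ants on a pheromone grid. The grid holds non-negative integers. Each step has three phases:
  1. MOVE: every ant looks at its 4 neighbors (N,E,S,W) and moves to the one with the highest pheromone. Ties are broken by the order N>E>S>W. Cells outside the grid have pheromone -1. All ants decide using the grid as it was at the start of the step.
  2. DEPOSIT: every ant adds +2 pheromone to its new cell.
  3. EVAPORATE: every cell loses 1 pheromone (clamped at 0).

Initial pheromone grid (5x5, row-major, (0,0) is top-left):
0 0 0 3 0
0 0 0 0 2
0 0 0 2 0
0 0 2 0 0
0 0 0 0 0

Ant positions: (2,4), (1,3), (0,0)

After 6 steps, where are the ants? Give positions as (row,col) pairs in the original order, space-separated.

Step 1: ant0:(2,4)->N->(1,4) | ant1:(1,3)->N->(0,3) | ant2:(0,0)->E->(0,1)
  grid max=4 at (0,3)
Step 2: ant0:(1,4)->N->(0,4) | ant1:(0,3)->E->(0,4) | ant2:(0,1)->E->(0,2)
  grid max=3 at (0,3)
Step 3: ant0:(0,4)->W->(0,3) | ant1:(0,4)->W->(0,3) | ant2:(0,2)->E->(0,3)
  grid max=8 at (0,3)
Step 4: ant0:(0,3)->E->(0,4) | ant1:(0,3)->E->(0,4) | ant2:(0,3)->E->(0,4)
  grid max=7 at (0,3)
Step 5: ant0:(0,4)->W->(0,3) | ant1:(0,4)->W->(0,3) | ant2:(0,4)->W->(0,3)
  grid max=12 at (0,3)
Step 6: ant0:(0,3)->E->(0,4) | ant1:(0,3)->E->(0,4) | ant2:(0,3)->E->(0,4)
  grid max=11 at (0,3)

(0,4) (0,4) (0,4)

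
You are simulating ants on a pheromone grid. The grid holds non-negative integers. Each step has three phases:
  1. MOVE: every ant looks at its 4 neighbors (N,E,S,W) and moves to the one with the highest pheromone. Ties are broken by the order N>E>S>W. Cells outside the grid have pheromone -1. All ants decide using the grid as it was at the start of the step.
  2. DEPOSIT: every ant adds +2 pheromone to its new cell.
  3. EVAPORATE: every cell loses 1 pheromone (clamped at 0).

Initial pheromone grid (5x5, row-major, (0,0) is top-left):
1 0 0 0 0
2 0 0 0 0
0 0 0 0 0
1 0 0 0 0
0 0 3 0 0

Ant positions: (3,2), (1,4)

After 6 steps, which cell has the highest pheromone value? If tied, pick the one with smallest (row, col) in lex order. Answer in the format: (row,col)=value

Answer: (4,2)=3

Derivation:
Step 1: ant0:(3,2)->S->(4,2) | ant1:(1,4)->N->(0,4)
  grid max=4 at (4,2)
Step 2: ant0:(4,2)->N->(3,2) | ant1:(0,4)->S->(1,4)
  grid max=3 at (4,2)
Step 3: ant0:(3,2)->S->(4,2) | ant1:(1,4)->N->(0,4)
  grid max=4 at (4,2)
Step 4: ant0:(4,2)->N->(3,2) | ant1:(0,4)->S->(1,4)
  grid max=3 at (4,2)
Step 5: ant0:(3,2)->S->(4,2) | ant1:(1,4)->N->(0,4)
  grid max=4 at (4,2)
Step 6: ant0:(4,2)->N->(3,2) | ant1:(0,4)->S->(1,4)
  grid max=3 at (4,2)
Final grid:
  0 0 0 0 0
  0 0 0 0 1
  0 0 0 0 0
  0 0 1 0 0
  0 0 3 0 0
Max pheromone 3 at (4,2)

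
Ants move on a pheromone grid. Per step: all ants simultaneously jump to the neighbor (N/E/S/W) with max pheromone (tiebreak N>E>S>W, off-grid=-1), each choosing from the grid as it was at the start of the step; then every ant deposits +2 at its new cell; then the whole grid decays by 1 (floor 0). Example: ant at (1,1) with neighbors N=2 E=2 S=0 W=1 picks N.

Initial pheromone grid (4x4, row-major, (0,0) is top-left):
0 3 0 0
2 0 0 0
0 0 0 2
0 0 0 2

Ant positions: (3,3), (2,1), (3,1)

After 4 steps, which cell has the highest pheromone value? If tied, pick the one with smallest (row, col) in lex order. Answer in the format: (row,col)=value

Step 1: ant0:(3,3)->N->(2,3) | ant1:(2,1)->N->(1,1) | ant2:(3,1)->N->(2,1)
  grid max=3 at (2,3)
Step 2: ant0:(2,3)->S->(3,3) | ant1:(1,1)->N->(0,1) | ant2:(2,1)->N->(1,1)
  grid max=3 at (0,1)
Step 3: ant0:(3,3)->N->(2,3) | ant1:(0,1)->S->(1,1) | ant2:(1,1)->N->(0,1)
  grid max=4 at (0,1)
Step 4: ant0:(2,3)->S->(3,3) | ant1:(1,1)->N->(0,1) | ant2:(0,1)->S->(1,1)
  grid max=5 at (0,1)
Final grid:
  0 5 0 0
  0 4 0 0
  0 0 0 2
  0 0 0 2
Max pheromone 5 at (0,1)

Answer: (0,1)=5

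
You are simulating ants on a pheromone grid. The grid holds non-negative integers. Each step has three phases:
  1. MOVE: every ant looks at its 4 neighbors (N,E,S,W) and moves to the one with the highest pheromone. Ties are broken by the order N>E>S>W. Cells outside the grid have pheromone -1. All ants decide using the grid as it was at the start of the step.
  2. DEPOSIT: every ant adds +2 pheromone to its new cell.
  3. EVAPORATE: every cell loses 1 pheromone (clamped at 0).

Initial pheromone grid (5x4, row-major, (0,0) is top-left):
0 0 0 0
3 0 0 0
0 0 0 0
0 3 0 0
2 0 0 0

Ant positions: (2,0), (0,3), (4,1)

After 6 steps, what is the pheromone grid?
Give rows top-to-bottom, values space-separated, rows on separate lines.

After step 1: ants at (1,0),(1,3),(3,1)
  0 0 0 0
  4 0 0 1
  0 0 0 0
  0 4 0 0
  1 0 0 0
After step 2: ants at (0,0),(0,3),(2,1)
  1 0 0 1
  3 0 0 0
  0 1 0 0
  0 3 0 0
  0 0 0 0
After step 3: ants at (1,0),(1,3),(3,1)
  0 0 0 0
  4 0 0 1
  0 0 0 0
  0 4 0 0
  0 0 0 0
After step 4: ants at (0,0),(0,3),(2,1)
  1 0 0 1
  3 0 0 0
  0 1 0 0
  0 3 0 0
  0 0 0 0
After step 5: ants at (1,0),(1,3),(3,1)
  0 0 0 0
  4 0 0 1
  0 0 0 0
  0 4 0 0
  0 0 0 0
After step 6: ants at (0,0),(0,3),(2,1)
  1 0 0 1
  3 0 0 0
  0 1 0 0
  0 3 0 0
  0 0 0 0

1 0 0 1
3 0 0 0
0 1 0 0
0 3 0 0
0 0 0 0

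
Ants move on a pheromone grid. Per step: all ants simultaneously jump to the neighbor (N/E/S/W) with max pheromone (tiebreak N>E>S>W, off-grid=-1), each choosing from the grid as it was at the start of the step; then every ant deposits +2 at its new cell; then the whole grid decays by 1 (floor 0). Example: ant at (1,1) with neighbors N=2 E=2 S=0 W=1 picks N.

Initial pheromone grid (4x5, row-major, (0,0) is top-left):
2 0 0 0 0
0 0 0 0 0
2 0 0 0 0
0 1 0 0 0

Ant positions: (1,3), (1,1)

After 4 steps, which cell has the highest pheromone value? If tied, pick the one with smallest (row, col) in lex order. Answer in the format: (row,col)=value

Answer: (0,0)=2

Derivation:
Step 1: ant0:(1,3)->N->(0,3) | ant1:(1,1)->N->(0,1)
  grid max=1 at (0,0)
Step 2: ant0:(0,3)->E->(0,4) | ant1:(0,1)->W->(0,0)
  grid max=2 at (0,0)
Step 3: ant0:(0,4)->S->(1,4) | ant1:(0,0)->E->(0,1)
  grid max=1 at (0,0)
Step 4: ant0:(1,4)->N->(0,4) | ant1:(0,1)->W->(0,0)
  grid max=2 at (0,0)
Final grid:
  2 0 0 0 1
  0 0 0 0 0
  0 0 0 0 0
  0 0 0 0 0
Max pheromone 2 at (0,0)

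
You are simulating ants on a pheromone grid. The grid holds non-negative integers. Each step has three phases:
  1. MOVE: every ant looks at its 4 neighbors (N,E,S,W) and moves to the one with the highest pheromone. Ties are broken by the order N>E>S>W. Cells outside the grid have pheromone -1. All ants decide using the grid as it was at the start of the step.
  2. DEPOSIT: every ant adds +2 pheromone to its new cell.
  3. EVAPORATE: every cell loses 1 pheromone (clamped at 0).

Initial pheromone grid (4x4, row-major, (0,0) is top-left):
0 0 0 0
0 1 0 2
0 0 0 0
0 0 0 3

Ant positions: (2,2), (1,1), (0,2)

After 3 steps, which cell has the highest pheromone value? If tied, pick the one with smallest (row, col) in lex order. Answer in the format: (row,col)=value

Step 1: ant0:(2,2)->N->(1,2) | ant1:(1,1)->N->(0,1) | ant2:(0,2)->E->(0,3)
  grid max=2 at (3,3)
Step 2: ant0:(1,2)->E->(1,3) | ant1:(0,1)->E->(0,2) | ant2:(0,3)->S->(1,3)
  grid max=4 at (1,3)
Step 3: ant0:(1,3)->N->(0,3) | ant1:(0,2)->E->(0,3) | ant2:(1,3)->N->(0,3)
  grid max=5 at (0,3)
Final grid:
  0 0 0 5
  0 0 0 3
  0 0 0 0
  0 0 0 0
Max pheromone 5 at (0,3)

Answer: (0,3)=5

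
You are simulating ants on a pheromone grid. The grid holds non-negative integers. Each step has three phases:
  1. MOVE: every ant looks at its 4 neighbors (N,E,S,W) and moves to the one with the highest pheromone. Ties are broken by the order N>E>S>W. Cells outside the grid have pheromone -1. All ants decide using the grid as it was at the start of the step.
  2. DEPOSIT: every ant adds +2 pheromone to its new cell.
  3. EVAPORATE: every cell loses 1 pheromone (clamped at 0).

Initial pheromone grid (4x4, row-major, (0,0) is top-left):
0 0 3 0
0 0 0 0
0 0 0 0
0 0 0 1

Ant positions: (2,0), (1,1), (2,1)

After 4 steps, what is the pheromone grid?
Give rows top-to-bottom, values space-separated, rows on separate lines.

After step 1: ants at (1,0),(0,1),(1,1)
  0 1 2 0
  1 1 0 0
  0 0 0 0
  0 0 0 0
After step 2: ants at (1,1),(0,2),(0,1)
  0 2 3 0
  0 2 0 0
  0 0 0 0
  0 0 0 0
After step 3: ants at (0,1),(0,1),(0,2)
  0 5 4 0
  0 1 0 0
  0 0 0 0
  0 0 0 0
After step 4: ants at (0,2),(0,2),(0,1)
  0 6 7 0
  0 0 0 0
  0 0 0 0
  0 0 0 0

0 6 7 0
0 0 0 0
0 0 0 0
0 0 0 0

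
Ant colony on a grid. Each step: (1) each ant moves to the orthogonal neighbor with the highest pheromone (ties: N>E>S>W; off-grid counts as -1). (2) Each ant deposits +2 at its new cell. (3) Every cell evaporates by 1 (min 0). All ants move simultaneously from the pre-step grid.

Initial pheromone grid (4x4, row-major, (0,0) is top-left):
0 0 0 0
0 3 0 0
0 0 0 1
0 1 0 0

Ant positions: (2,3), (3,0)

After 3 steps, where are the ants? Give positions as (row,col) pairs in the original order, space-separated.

Step 1: ant0:(2,3)->N->(1,3) | ant1:(3,0)->E->(3,1)
  grid max=2 at (1,1)
Step 2: ant0:(1,3)->N->(0,3) | ant1:(3,1)->N->(2,1)
  grid max=1 at (0,3)
Step 3: ant0:(0,3)->S->(1,3) | ant1:(2,1)->N->(1,1)
  grid max=2 at (1,1)

(1,3) (1,1)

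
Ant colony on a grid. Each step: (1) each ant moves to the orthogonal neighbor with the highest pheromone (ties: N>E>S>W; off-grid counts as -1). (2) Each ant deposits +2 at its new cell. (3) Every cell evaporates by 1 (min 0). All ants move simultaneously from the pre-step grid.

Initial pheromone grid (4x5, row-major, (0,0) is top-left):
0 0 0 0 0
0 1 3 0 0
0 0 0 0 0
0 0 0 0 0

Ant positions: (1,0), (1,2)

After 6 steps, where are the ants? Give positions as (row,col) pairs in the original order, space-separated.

Step 1: ant0:(1,0)->E->(1,1) | ant1:(1,2)->W->(1,1)
  grid max=4 at (1,1)
Step 2: ant0:(1,1)->E->(1,2) | ant1:(1,1)->E->(1,2)
  grid max=5 at (1,2)
Step 3: ant0:(1,2)->W->(1,1) | ant1:(1,2)->W->(1,1)
  grid max=6 at (1,1)
Step 4: ant0:(1,1)->E->(1,2) | ant1:(1,1)->E->(1,2)
  grid max=7 at (1,2)
Step 5: ant0:(1,2)->W->(1,1) | ant1:(1,2)->W->(1,1)
  grid max=8 at (1,1)
Step 6: ant0:(1,1)->E->(1,2) | ant1:(1,1)->E->(1,2)
  grid max=9 at (1,2)

(1,2) (1,2)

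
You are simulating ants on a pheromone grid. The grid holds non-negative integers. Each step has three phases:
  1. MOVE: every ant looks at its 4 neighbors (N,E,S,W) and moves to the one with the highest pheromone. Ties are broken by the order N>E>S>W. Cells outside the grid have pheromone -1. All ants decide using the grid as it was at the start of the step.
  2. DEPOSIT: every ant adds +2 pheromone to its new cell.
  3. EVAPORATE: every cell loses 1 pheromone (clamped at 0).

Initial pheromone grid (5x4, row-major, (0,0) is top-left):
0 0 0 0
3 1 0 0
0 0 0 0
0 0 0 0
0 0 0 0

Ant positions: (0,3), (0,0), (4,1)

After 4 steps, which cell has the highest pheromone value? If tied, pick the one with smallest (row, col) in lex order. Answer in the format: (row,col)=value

Answer: (1,0)=5

Derivation:
Step 1: ant0:(0,3)->S->(1,3) | ant1:(0,0)->S->(1,0) | ant2:(4,1)->N->(3,1)
  grid max=4 at (1,0)
Step 2: ant0:(1,3)->N->(0,3) | ant1:(1,0)->N->(0,0) | ant2:(3,1)->N->(2,1)
  grid max=3 at (1,0)
Step 3: ant0:(0,3)->S->(1,3) | ant1:(0,0)->S->(1,0) | ant2:(2,1)->N->(1,1)
  grid max=4 at (1,0)
Step 4: ant0:(1,3)->N->(0,3) | ant1:(1,0)->E->(1,1) | ant2:(1,1)->W->(1,0)
  grid max=5 at (1,0)
Final grid:
  0 0 0 1
  5 2 0 0
  0 0 0 0
  0 0 0 0
  0 0 0 0
Max pheromone 5 at (1,0)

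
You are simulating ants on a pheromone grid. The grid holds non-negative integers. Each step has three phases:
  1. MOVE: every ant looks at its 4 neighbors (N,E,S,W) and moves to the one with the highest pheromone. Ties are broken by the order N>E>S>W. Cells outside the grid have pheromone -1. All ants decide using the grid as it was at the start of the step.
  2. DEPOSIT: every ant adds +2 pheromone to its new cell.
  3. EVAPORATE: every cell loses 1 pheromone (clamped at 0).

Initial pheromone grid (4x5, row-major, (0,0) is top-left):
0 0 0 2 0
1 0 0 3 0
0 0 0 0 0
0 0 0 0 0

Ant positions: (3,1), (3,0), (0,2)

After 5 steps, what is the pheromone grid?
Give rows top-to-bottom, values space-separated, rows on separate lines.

After step 1: ants at (2,1),(2,0),(0,3)
  0 0 0 3 0
  0 0 0 2 0
  1 1 0 0 0
  0 0 0 0 0
After step 2: ants at (2,0),(2,1),(1,3)
  0 0 0 2 0
  0 0 0 3 0
  2 2 0 0 0
  0 0 0 0 0
After step 3: ants at (2,1),(2,0),(0,3)
  0 0 0 3 0
  0 0 0 2 0
  3 3 0 0 0
  0 0 0 0 0
After step 4: ants at (2,0),(2,1),(1,3)
  0 0 0 2 0
  0 0 0 3 0
  4 4 0 0 0
  0 0 0 0 0
After step 5: ants at (2,1),(2,0),(0,3)
  0 0 0 3 0
  0 0 0 2 0
  5 5 0 0 0
  0 0 0 0 0

0 0 0 3 0
0 0 0 2 0
5 5 0 0 0
0 0 0 0 0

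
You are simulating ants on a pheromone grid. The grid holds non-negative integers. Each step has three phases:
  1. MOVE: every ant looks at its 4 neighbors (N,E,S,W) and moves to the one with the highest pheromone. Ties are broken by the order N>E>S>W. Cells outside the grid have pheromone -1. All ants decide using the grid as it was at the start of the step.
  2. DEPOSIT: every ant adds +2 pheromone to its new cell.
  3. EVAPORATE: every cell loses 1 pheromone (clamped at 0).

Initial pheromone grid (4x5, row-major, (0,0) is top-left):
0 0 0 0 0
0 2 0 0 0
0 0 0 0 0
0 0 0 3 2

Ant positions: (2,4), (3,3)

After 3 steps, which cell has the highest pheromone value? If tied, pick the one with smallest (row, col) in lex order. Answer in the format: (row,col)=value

Step 1: ant0:(2,4)->S->(3,4) | ant1:(3,3)->E->(3,4)
  grid max=5 at (3,4)
Step 2: ant0:(3,4)->W->(3,3) | ant1:(3,4)->W->(3,3)
  grid max=5 at (3,3)
Step 3: ant0:(3,3)->E->(3,4) | ant1:(3,3)->E->(3,4)
  grid max=7 at (3,4)
Final grid:
  0 0 0 0 0
  0 0 0 0 0
  0 0 0 0 0
  0 0 0 4 7
Max pheromone 7 at (3,4)

Answer: (3,4)=7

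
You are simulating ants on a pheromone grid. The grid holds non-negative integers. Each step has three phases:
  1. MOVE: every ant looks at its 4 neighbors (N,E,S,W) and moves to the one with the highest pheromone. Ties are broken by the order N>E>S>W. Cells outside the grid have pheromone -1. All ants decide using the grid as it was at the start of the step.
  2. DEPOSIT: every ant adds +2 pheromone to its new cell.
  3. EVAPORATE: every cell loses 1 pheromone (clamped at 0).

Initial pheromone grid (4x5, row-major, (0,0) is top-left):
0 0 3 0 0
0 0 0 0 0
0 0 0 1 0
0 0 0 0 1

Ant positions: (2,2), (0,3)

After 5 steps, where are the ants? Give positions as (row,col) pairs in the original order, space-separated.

Step 1: ant0:(2,2)->E->(2,3) | ant1:(0,3)->W->(0,2)
  grid max=4 at (0,2)
Step 2: ant0:(2,3)->N->(1,3) | ant1:(0,2)->E->(0,3)
  grid max=3 at (0,2)
Step 3: ant0:(1,3)->N->(0,3) | ant1:(0,3)->W->(0,2)
  grid max=4 at (0,2)
Step 4: ant0:(0,3)->W->(0,2) | ant1:(0,2)->E->(0,3)
  grid max=5 at (0,2)
Step 5: ant0:(0,2)->E->(0,3) | ant1:(0,3)->W->(0,2)
  grid max=6 at (0,2)

(0,3) (0,2)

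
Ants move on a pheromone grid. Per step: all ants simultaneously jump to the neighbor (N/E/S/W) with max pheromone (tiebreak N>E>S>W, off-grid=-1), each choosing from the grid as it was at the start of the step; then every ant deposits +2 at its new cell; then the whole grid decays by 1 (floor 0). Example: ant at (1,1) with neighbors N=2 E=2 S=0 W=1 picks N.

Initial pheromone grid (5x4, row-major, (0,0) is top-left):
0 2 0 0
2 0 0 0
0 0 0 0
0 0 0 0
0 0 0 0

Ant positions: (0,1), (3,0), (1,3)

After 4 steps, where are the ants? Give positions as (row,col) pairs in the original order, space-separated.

Step 1: ant0:(0,1)->E->(0,2) | ant1:(3,0)->N->(2,0) | ant2:(1,3)->N->(0,3)
  grid max=1 at (0,1)
Step 2: ant0:(0,2)->E->(0,3) | ant1:(2,0)->N->(1,0) | ant2:(0,3)->W->(0,2)
  grid max=2 at (0,2)
Step 3: ant0:(0,3)->W->(0,2) | ant1:(1,0)->N->(0,0) | ant2:(0,2)->E->(0,3)
  grid max=3 at (0,2)
Step 4: ant0:(0,2)->E->(0,3) | ant1:(0,0)->S->(1,0) | ant2:(0,3)->W->(0,2)
  grid max=4 at (0,2)

(0,3) (1,0) (0,2)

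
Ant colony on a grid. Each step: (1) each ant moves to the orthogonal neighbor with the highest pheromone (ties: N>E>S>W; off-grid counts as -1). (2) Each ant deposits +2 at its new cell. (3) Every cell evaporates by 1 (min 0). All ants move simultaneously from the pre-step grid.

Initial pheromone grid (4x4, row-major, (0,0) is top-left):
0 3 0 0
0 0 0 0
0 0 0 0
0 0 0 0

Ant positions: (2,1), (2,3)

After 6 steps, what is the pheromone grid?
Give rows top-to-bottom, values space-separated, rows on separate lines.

After step 1: ants at (1,1),(1,3)
  0 2 0 0
  0 1 0 1
  0 0 0 0
  0 0 0 0
After step 2: ants at (0,1),(0,3)
  0 3 0 1
  0 0 0 0
  0 0 0 0
  0 0 0 0
After step 3: ants at (0,2),(1,3)
  0 2 1 0
  0 0 0 1
  0 0 0 0
  0 0 0 0
After step 4: ants at (0,1),(0,3)
  0 3 0 1
  0 0 0 0
  0 0 0 0
  0 0 0 0
After step 5: ants at (0,2),(1,3)
  0 2 1 0
  0 0 0 1
  0 0 0 0
  0 0 0 0
After step 6: ants at (0,1),(0,3)
  0 3 0 1
  0 0 0 0
  0 0 0 0
  0 0 0 0

0 3 0 1
0 0 0 0
0 0 0 0
0 0 0 0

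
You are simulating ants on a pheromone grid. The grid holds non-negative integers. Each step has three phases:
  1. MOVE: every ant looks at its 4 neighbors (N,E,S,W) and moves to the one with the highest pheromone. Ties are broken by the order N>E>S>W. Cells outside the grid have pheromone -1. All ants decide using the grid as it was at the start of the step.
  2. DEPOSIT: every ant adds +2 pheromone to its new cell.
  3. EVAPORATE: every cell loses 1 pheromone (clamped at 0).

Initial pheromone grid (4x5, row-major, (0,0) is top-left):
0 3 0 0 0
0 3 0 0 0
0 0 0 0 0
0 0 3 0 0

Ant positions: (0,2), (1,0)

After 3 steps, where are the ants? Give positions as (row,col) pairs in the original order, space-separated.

Step 1: ant0:(0,2)->W->(0,1) | ant1:(1,0)->E->(1,1)
  grid max=4 at (0,1)
Step 2: ant0:(0,1)->S->(1,1) | ant1:(1,1)->N->(0,1)
  grid max=5 at (0,1)
Step 3: ant0:(1,1)->N->(0,1) | ant1:(0,1)->S->(1,1)
  grid max=6 at (0,1)

(0,1) (1,1)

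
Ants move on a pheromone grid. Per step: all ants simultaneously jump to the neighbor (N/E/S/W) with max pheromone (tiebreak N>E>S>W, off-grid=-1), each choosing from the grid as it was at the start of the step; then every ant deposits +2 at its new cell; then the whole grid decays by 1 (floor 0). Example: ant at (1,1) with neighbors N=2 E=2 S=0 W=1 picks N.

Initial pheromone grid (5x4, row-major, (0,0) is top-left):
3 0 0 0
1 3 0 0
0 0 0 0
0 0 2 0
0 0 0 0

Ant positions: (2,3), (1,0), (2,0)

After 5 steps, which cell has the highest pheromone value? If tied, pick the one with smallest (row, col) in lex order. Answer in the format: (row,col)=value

Step 1: ant0:(2,3)->N->(1,3) | ant1:(1,0)->N->(0,0) | ant2:(2,0)->N->(1,0)
  grid max=4 at (0,0)
Step 2: ant0:(1,3)->N->(0,3) | ant1:(0,0)->S->(1,0) | ant2:(1,0)->N->(0,0)
  grid max=5 at (0,0)
Step 3: ant0:(0,3)->S->(1,3) | ant1:(1,0)->N->(0,0) | ant2:(0,0)->S->(1,0)
  grid max=6 at (0,0)
Step 4: ant0:(1,3)->N->(0,3) | ant1:(0,0)->S->(1,0) | ant2:(1,0)->N->(0,0)
  grid max=7 at (0,0)
Step 5: ant0:(0,3)->S->(1,3) | ant1:(1,0)->N->(0,0) | ant2:(0,0)->S->(1,0)
  grid max=8 at (0,0)
Final grid:
  8 0 0 0
  6 0 0 1
  0 0 0 0
  0 0 0 0
  0 0 0 0
Max pheromone 8 at (0,0)

Answer: (0,0)=8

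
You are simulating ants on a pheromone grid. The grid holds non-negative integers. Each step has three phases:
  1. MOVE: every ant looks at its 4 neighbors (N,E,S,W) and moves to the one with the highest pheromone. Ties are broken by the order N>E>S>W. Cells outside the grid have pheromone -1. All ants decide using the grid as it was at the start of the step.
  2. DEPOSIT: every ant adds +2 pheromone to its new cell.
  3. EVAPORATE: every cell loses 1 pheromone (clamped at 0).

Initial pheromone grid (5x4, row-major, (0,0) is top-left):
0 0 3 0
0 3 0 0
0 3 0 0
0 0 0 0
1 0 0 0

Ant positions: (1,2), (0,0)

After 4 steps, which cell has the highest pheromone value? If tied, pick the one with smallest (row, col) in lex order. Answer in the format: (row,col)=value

Step 1: ant0:(1,2)->N->(0,2) | ant1:(0,0)->E->(0,1)
  grid max=4 at (0,2)
Step 2: ant0:(0,2)->W->(0,1) | ant1:(0,1)->E->(0,2)
  grid max=5 at (0,2)
Step 3: ant0:(0,1)->E->(0,2) | ant1:(0,2)->W->(0,1)
  grid max=6 at (0,2)
Step 4: ant0:(0,2)->W->(0,1) | ant1:(0,1)->E->(0,2)
  grid max=7 at (0,2)
Final grid:
  0 4 7 0
  0 0 0 0
  0 0 0 0
  0 0 0 0
  0 0 0 0
Max pheromone 7 at (0,2)

Answer: (0,2)=7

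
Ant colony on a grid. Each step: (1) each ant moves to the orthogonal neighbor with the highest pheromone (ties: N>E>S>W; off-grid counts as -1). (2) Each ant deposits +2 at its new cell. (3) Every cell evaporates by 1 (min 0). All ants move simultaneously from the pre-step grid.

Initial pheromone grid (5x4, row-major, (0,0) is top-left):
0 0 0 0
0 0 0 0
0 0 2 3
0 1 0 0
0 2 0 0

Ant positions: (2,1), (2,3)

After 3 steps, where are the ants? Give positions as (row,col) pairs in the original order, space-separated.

Step 1: ant0:(2,1)->E->(2,2) | ant1:(2,3)->W->(2,2)
  grid max=5 at (2,2)
Step 2: ant0:(2,2)->E->(2,3) | ant1:(2,2)->E->(2,3)
  grid max=5 at (2,3)
Step 3: ant0:(2,3)->W->(2,2) | ant1:(2,3)->W->(2,2)
  grid max=7 at (2,2)

(2,2) (2,2)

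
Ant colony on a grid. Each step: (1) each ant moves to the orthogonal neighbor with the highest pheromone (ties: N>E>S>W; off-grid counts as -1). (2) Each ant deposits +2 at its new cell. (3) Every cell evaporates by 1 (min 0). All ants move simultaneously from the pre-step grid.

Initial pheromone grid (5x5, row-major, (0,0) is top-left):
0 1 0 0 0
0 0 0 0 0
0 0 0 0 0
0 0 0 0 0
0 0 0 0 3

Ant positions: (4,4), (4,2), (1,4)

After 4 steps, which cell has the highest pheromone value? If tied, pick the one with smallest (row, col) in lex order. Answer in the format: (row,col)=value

Step 1: ant0:(4,4)->N->(3,4) | ant1:(4,2)->N->(3,2) | ant2:(1,4)->N->(0,4)
  grid max=2 at (4,4)
Step 2: ant0:(3,4)->S->(4,4) | ant1:(3,2)->N->(2,2) | ant2:(0,4)->S->(1,4)
  grid max=3 at (4,4)
Step 3: ant0:(4,4)->N->(3,4) | ant1:(2,2)->N->(1,2) | ant2:(1,4)->N->(0,4)
  grid max=2 at (4,4)
Step 4: ant0:(3,4)->S->(4,4) | ant1:(1,2)->N->(0,2) | ant2:(0,4)->S->(1,4)
  grid max=3 at (4,4)
Final grid:
  0 0 1 0 0
  0 0 0 0 1
  0 0 0 0 0
  0 0 0 0 0
  0 0 0 0 3
Max pheromone 3 at (4,4)

Answer: (4,4)=3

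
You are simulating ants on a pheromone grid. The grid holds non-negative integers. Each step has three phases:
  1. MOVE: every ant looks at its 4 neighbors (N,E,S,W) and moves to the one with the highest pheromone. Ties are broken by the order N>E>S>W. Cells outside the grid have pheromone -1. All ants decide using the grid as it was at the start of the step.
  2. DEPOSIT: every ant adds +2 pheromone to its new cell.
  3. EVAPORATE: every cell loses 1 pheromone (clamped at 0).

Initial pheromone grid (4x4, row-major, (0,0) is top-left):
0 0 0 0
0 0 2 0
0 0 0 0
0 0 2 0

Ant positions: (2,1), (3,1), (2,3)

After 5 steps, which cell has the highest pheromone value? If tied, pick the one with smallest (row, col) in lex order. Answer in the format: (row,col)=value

Answer: (1,2)=9

Derivation:
Step 1: ant0:(2,1)->N->(1,1) | ant1:(3,1)->E->(3,2) | ant2:(2,3)->N->(1,3)
  grid max=3 at (3,2)
Step 2: ant0:(1,1)->E->(1,2) | ant1:(3,2)->N->(2,2) | ant2:(1,3)->W->(1,2)
  grid max=4 at (1,2)
Step 3: ant0:(1,2)->S->(2,2) | ant1:(2,2)->N->(1,2) | ant2:(1,2)->S->(2,2)
  grid max=5 at (1,2)
Step 4: ant0:(2,2)->N->(1,2) | ant1:(1,2)->S->(2,2) | ant2:(2,2)->N->(1,2)
  grid max=8 at (1,2)
Step 5: ant0:(1,2)->S->(2,2) | ant1:(2,2)->N->(1,2) | ant2:(1,2)->S->(2,2)
  grid max=9 at (1,2)
Final grid:
  0 0 0 0
  0 0 9 0
  0 0 8 0
  0 0 0 0
Max pheromone 9 at (1,2)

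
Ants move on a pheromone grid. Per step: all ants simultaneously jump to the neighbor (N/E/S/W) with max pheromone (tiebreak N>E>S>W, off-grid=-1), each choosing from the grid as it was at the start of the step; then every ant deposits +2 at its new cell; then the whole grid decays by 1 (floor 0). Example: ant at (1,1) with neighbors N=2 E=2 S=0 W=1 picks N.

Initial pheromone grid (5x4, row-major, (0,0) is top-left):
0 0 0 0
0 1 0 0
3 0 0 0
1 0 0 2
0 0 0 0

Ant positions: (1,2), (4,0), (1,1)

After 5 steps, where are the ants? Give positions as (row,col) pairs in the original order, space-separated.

Step 1: ant0:(1,2)->W->(1,1) | ant1:(4,0)->N->(3,0) | ant2:(1,1)->N->(0,1)
  grid max=2 at (1,1)
Step 2: ant0:(1,1)->N->(0,1) | ant1:(3,0)->N->(2,0) | ant2:(0,1)->S->(1,1)
  grid max=3 at (1,1)
Step 3: ant0:(0,1)->S->(1,1) | ant1:(2,0)->S->(3,0) | ant2:(1,1)->N->(0,1)
  grid max=4 at (1,1)
Step 4: ant0:(1,1)->N->(0,1) | ant1:(3,0)->N->(2,0) | ant2:(0,1)->S->(1,1)
  grid max=5 at (1,1)
Step 5: ant0:(0,1)->S->(1,1) | ant1:(2,0)->S->(3,0) | ant2:(1,1)->N->(0,1)
  grid max=6 at (1,1)

(1,1) (3,0) (0,1)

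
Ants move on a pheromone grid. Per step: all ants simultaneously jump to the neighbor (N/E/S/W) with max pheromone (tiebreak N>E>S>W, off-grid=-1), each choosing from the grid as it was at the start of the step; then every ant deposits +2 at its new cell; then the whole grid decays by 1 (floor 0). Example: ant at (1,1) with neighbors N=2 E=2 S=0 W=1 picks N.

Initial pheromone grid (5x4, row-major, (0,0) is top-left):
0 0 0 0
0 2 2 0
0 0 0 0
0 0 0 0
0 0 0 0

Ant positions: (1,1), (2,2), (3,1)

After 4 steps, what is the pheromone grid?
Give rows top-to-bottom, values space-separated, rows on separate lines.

After step 1: ants at (1,2),(1,2),(2,1)
  0 0 0 0
  0 1 5 0
  0 1 0 0
  0 0 0 0
  0 0 0 0
After step 2: ants at (1,1),(1,1),(1,1)
  0 0 0 0
  0 6 4 0
  0 0 0 0
  0 0 0 0
  0 0 0 0
After step 3: ants at (1,2),(1,2),(1,2)
  0 0 0 0
  0 5 9 0
  0 0 0 0
  0 0 0 0
  0 0 0 0
After step 4: ants at (1,1),(1,1),(1,1)
  0 0 0 0
  0 10 8 0
  0 0 0 0
  0 0 0 0
  0 0 0 0

0 0 0 0
0 10 8 0
0 0 0 0
0 0 0 0
0 0 0 0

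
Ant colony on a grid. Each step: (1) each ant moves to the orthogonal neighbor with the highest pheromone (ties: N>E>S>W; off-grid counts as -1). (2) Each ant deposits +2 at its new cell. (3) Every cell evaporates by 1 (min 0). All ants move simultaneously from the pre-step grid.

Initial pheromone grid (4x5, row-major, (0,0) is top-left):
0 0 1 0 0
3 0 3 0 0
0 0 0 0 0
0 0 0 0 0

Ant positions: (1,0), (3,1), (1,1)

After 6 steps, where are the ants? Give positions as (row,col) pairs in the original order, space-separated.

Step 1: ant0:(1,0)->N->(0,0) | ant1:(3,1)->N->(2,1) | ant2:(1,1)->E->(1,2)
  grid max=4 at (1,2)
Step 2: ant0:(0,0)->S->(1,0) | ant1:(2,1)->N->(1,1) | ant2:(1,2)->N->(0,2)
  grid max=3 at (1,0)
Step 3: ant0:(1,0)->E->(1,1) | ant1:(1,1)->E->(1,2) | ant2:(0,2)->S->(1,2)
  grid max=6 at (1,2)
Step 4: ant0:(1,1)->E->(1,2) | ant1:(1,2)->W->(1,1) | ant2:(1,2)->W->(1,1)
  grid max=7 at (1,2)
Step 5: ant0:(1,2)->W->(1,1) | ant1:(1,1)->E->(1,2) | ant2:(1,1)->E->(1,2)
  grid max=10 at (1,2)
Step 6: ant0:(1,1)->E->(1,2) | ant1:(1,2)->W->(1,1) | ant2:(1,2)->W->(1,1)
  grid max=11 at (1,2)

(1,2) (1,1) (1,1)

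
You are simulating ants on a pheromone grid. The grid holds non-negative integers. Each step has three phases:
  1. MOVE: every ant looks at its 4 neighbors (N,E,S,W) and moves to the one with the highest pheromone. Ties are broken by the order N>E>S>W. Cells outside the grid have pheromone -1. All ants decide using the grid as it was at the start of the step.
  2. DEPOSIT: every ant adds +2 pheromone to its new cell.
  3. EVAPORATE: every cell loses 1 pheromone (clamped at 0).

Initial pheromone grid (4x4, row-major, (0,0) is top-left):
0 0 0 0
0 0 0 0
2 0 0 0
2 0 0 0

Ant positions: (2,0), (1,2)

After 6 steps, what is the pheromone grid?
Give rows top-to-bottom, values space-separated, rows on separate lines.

After step 1: ants at (3,0),(0,2)
  0 0 1 0
  0 0 0 0
  1 0 0 0
  3 0 0 0
After step 2: ants at (2,0),(0,3)
  0 0 0 1
  0 0 0 0
  2 0 0 0
  2 0 0 0
After step 3: ants at (3,0),(1,3)
  0 0 0 0
  0 0 0 1
  1 0 0 0
  3 0 0 0
After step 4: ants at (2,0),(0,3)
  0 0 0 1
  0 0 0 0
  2 0 0 0
  2 0 0 0
After step 5: ants at (3,0),(1,3)
  0 0 0 0
  0 0 0 1
  1 0 0 0
  3 0 0 0
After step 6: ants at (2,0),(0,3)
  0 0 0 1
  0 0 0 0
  2 0 0 0
  2 0 0 0

0 0 0 1
0 0 0 0
2 0 0 0
2 0 0 0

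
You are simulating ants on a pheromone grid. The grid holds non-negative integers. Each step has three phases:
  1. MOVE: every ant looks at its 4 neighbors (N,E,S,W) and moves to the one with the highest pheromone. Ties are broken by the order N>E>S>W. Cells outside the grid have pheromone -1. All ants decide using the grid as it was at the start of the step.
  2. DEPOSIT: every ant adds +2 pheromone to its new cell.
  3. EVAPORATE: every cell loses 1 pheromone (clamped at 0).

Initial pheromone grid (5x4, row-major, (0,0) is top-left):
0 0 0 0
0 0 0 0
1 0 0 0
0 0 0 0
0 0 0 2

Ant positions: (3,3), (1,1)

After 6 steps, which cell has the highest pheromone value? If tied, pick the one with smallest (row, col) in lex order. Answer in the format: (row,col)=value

Step 1: ant0:(3,3)->S->(4,3) | ant1:(1,1)->N->(0,1)
  grid max=3 at (4,3)
Step 2: ant0:(4,3)->N->(3,3) | ant1:(0,1)->E->(0,2)
  grid max=2 at (4,3)
Step 3: ant0:(3,3)->S->(4,3) | ant1:(0,2)->E->(0,3)
  grid max=3 at (4,3)
Step 4: ant0:(4,3)->N->(3,3) | ant1:(0,3)->S->(1,3)
  grid max=2 at (4,3)
Step 5: ant0:(3,3)->S->(4,3) | ant1:(1,3)->N->(0,3)
  grid max=3 at (4,3)
Step 6: ant0:(4,3)->N->(3,3) | ant1:(0,3)->S->(1,3)
  grid max=2 at (4,3)
Final grid:
  0 0 0 0
  0 0 0 1
  0 0 0 0
  0 0 0 1
  0 0 0 2
Max pheromone 2 at (4,3)

Answer: (4,3)=2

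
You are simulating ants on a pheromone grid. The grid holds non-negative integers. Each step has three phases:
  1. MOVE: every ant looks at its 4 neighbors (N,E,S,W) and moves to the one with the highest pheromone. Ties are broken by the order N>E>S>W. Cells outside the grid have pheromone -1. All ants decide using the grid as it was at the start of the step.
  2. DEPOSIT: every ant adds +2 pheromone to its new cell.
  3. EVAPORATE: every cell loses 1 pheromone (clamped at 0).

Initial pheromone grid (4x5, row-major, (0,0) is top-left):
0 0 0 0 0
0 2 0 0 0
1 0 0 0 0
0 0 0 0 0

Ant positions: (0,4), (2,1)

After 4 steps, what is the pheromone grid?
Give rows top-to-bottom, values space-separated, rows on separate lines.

After step 1: ants at (1,4),(1,1)
  0 0 0 0 0
  0 3 0 0 1
  0 0 0 0 0
  0 0 0 0 0
After step 2: ants at (0,4),(0,1)
  0 1 0 0 1
  0 2 0 0 0
  0 0 0 0 0
  0 0 0 0 0
After step 3: ants at (1,4),(1,1)
  0 0 0 0 0
  0 3 0 0 1
  0 0 0 0 0
  0 0 0 0 0
After step 4: ants at (0,4),(0,1)
  0 1 0 0 1
  0 2 0 0 0
  0 0 0 0 0
  0 0 0 0 0

0 1 0 0 1
0 2 0 0 0
0 0 0 0 0
0 0 0 0 0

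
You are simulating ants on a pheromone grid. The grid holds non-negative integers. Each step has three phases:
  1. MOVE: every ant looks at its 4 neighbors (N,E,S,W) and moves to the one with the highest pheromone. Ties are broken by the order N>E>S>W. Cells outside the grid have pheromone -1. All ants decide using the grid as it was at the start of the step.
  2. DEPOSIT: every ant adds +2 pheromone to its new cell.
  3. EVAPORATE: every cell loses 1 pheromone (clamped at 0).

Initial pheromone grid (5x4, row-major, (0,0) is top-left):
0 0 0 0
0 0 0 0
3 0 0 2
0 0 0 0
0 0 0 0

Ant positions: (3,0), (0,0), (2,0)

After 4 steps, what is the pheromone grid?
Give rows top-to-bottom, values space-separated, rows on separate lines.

After step 1: ants at (2,0),(0,1),(1,0)
  0 1 0 0
  1 0 0 0
  4 0 0 1
  0 0 0 0
  0 0 0 0
After step 2: ants at (1,0),(0,2),(2,0)
  0 0 1 0
  2 0 0 0
  5 0 0 0
  0 0 0 0
  0 0 0 0
After step 3: ants at (2,0),(0,3),(1,0)
  0 0 0 1
  3 0 0 0
  6 0 0 0
  0 0 0 0
  0 0 0 0
After step 4: ants at (1,0),(1,3),(2,0)
  0 0 0 0
  4 0 0 1
  7 0 0 0
  0 0 0 0
  0 0 0 0

0 0 0 0
4 0 0 1
7 0 0 0
0 0 0 0
0 0 0 0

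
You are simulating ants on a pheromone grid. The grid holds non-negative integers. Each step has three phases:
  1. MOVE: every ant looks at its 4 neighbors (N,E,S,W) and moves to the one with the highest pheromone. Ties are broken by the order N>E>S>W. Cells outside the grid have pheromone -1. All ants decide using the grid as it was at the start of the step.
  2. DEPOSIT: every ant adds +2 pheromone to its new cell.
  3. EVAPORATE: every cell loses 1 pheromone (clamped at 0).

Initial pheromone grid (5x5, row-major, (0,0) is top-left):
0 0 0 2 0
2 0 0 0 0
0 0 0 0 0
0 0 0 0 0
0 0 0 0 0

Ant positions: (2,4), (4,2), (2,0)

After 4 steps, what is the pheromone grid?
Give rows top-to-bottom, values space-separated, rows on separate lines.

After step 1: ants at (1,4),(3,2),(1,0)
  0 0 0 1 0
  3 0 0 0 1
  0 0 0 0 0
  0 0 1 0 0
  0 0 0 0 0
After step 2: ants at (0,4),(2,2),(0,0)
  1 0 0 0 1
  2 0 0 0 0
  0 0 1 0 0
  0 0 0 0 0
  0 0 0 0 0
After step 3: ants at (1,4),(1,2),(1,0)
  0 0 0 0 0
  3 0 1 0 1
  0 0 0 0 0
  0 0 0 0 0
  0 0 0 0 0
After step 4: ants at (0,4),(0,2),(0,0)
  1 0 1 0 1
  2 0 0 0 0
  0 0 0 0 0
  0 0 0 0 0
  0 0 0 0 0

1 0 1 0 1
2 0 0 0 0
0 0 0 0 0
0 0 0 0 0
0 0 0 0 0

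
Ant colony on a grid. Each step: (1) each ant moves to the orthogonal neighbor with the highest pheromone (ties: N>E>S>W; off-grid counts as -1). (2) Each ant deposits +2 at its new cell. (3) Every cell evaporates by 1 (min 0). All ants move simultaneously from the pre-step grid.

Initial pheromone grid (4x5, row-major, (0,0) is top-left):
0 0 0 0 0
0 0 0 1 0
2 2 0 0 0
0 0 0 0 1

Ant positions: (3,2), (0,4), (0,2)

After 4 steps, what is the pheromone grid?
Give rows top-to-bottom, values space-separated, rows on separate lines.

After step 1: ants at (2,2),(1,4),(0,3)
  0 0 0 1 0
  0 0 0 0 1
  1 1 1 0 0
  0 0 0 0 0
After step 2: ants at (2,1),(0,4),(0,4)
  0 0 0 0 3
  0 0 0 0 0
  0 2 0 0 0
  0 0 0 0 0
After step 3: ants at (1,1),(1,4),(1,4)
  0 0 0 0 2
  0 1 0 0 3
  0 1 0 0 0
  0 0 0 0 0
After step 4: ants at (2,1),(0,4),(0,4)
  0 0 0 0 5
  0 0 0 0 2
  0 2 0 0 0
  0 0 0 0 0

0 0 0 0 5
0 0 0 0 2
0 2 0 0 0
0 0 0 0 0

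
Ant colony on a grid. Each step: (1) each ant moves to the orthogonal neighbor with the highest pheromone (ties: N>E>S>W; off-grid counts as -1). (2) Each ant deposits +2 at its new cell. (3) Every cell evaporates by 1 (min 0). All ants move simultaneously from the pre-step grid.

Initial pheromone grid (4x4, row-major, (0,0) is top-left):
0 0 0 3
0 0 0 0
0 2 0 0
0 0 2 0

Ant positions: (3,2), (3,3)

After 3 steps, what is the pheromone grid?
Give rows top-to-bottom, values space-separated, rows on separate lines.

After step 1: ants at (2,2),(3,2)
  0 0 0 2
  0 0 0 0
  0 1 1 0
  0 0 3 0
After step 2: ants at (3,2),(2,2)
  0 0 0 1
  0 0 0 0
  0 0 2 0
  0 0 4 0
After step 3: ants at (2,2),(3,2)
  0 0 0 0
  0 0 0 0
  0 0 3 0
  0 0 5 0

0 0 0 0
0 0 0 0
0 0 3 0
0 0 5 0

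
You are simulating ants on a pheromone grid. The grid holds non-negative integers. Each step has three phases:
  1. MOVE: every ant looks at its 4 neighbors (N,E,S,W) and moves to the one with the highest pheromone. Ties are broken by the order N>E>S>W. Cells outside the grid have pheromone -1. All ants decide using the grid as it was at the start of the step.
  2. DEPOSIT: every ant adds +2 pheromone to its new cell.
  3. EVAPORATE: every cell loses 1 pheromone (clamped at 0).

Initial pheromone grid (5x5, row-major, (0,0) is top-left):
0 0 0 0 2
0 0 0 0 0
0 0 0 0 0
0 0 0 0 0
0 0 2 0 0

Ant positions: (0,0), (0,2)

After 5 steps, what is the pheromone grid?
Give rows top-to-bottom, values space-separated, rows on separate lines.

After step 1: ants at (0,1),(0,3)
  0 1 0 1 1
  0 0 0 0 0
  0 0 0 0 0
  0 0 0 0 0
  0 0 1 0 0
After step 2: ants at (0,2),(0,4)
  0 0 1 0 2
  0 0 0 0 0
  0 0 0 0 0
  0 0 0 0 0
  0 0 0 0 0
After step 3: ants at (0,3),(1,4)
  0 0 0 1 1
  0 0 0 0 1
  0 0 0 0 0
  0 0 0 0 0
  0 0 0 0 0
After step 4: ants at (0,4),(0,4)
  0 0 0 0 4
  0 0 0 0 0
  0 0 0 0 0
  0 0 0 0 0
  0 0 0 0 0
After step 5: ants at (1,4),(1,4)
  0 0 0 0 3
  0 0 0 0 3
  0 0 0 0 0
  0 0 0 0 0
  0 0 0 0 0

0 0 0 0 3
0 0 0 0 3
0 0 0 0 0
0 0 0 0 0
0 0 0 0 0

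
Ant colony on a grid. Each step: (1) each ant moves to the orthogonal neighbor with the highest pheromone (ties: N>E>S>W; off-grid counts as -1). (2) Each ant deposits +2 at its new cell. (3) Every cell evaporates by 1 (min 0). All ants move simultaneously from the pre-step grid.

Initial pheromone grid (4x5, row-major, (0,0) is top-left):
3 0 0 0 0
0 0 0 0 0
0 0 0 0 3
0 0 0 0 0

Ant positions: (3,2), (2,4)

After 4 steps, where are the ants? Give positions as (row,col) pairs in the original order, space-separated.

Step 1: ant0:(3,2)->N->(2,2) | ant1:(2,4)->N->(1,4)
  grid max=2 at (0,0)
Step 2: ant0:(2,2)->N->(1,2) | ant1:(1,4)->S->(2,4)
  grid max=3 at (2,4)
Step 3: ant0:(1,2)->N->(0,2) | ant1:(2,4)->N->(1,4)
  grid max=2 at (2,4)
Step 4: ant0:(0,2)->E->(0,3) | ant1:(1,4)->S->(2,4)
  grid max=3 at (2,4)

(0,3) (2,4)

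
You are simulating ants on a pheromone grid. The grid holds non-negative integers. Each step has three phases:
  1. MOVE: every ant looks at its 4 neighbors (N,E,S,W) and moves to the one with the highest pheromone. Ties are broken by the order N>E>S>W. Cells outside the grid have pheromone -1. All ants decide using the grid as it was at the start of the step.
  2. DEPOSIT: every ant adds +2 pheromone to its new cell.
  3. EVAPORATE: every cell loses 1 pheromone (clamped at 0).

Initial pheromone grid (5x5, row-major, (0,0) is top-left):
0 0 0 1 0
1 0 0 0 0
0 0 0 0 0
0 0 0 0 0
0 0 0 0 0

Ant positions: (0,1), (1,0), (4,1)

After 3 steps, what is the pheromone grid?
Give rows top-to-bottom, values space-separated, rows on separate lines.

After step 1: ants at (0,2),(0,0),(3,1)
  1 0 1 0 0
  0 0 0 0 0
  0 0 0 0 0
  0 1 0 0 0
  0 0 0 0 0
After step 2: ants at (0,3),(0,1),(2,1)
  0 1 0 1 0
  0 0 0 0 0
  0 1 0 0 0
  0 0 0 0 0
  0 0 0 0 0
After step 3: ants at (0,4),(0,2),(1,1)
  0 0 1 0 1
  0 1 0 0 0
  0 0 0 0 0
  0 0 0 0 0
  0 0 0 0 0

0 0 1 0 1
0 1 0 0 0
0 0 0 0 0
0 0 0 0 0
0 0 0 0 0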